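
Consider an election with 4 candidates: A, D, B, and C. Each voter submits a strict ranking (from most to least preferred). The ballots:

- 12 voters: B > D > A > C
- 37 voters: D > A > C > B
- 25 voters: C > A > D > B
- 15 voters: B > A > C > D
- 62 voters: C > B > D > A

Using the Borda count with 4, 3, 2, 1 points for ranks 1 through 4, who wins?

A: 12·2 + 37·3 + 25·3 + 15·3 + 62·1 = 317
D: 12·3 + 37·4 + 25·2 + 15·1 + 62·2 = 373
B: 12·4 + 37·1 + 25·1 + 15·4 + 62·3 = 356
C: 12·1 + 37·2 + 25·4 + 15·2 + 62·4 = 464
C has the highest Borda score (464).

C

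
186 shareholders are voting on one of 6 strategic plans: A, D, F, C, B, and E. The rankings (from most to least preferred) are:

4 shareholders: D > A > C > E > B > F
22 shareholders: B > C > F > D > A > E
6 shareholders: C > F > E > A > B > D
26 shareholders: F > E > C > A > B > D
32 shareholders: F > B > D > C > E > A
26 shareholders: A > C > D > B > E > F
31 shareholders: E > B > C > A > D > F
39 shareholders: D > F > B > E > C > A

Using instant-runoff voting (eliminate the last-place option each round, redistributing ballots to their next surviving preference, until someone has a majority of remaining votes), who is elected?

Round 1: A 26, D 43, F 58, C 6, B 22, E 31. Eliminate C.
Round 2: A 26, D 43, F 64, B 22, E 31. Eliminate B.
Round 3: A 26, D 43, F 86, E 31. Eliminate A.
Round 4: D 69, F 86, E 31. Eliminate E.
Round 5: D 100, F 86. D has a majority.

D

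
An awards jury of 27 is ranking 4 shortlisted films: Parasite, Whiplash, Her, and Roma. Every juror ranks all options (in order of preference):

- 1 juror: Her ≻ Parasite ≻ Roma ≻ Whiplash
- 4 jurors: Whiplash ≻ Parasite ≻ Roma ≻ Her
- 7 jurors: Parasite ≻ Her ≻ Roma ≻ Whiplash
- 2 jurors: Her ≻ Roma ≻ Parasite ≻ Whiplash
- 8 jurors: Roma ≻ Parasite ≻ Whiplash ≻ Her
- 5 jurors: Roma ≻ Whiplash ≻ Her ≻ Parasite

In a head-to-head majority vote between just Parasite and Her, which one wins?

Voters preferring Parasite to Her: 19; preferring Her to Parasite: 8.
Parasite wins the head-to-head.

Parasite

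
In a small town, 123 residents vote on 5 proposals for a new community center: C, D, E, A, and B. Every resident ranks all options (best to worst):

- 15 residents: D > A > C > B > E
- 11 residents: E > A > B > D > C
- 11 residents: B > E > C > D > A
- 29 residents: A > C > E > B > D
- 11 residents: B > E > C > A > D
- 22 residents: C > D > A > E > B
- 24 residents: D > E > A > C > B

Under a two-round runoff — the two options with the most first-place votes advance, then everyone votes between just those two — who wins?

D

Round 1 first-place votes: C 22, D 39, E 11, A 29, B 22.
D and A advance.
Runoff: D is preferred to A by 72 voters; A by 51.
D wins the runoff.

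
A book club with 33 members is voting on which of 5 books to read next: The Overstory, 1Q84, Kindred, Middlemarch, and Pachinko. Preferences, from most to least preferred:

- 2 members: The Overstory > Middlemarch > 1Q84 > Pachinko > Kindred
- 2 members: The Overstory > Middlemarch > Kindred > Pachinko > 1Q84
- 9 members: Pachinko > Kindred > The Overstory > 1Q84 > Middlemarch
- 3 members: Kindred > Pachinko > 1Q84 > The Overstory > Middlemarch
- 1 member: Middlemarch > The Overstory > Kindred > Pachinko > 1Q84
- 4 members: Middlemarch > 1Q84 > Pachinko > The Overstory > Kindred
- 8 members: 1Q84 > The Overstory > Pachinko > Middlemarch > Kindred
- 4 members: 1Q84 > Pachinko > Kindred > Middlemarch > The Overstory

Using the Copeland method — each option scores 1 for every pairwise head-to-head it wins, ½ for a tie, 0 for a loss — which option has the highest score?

1Q84

The Overstory: beats Kindred and Middlemarch; loses to 1Q84 and Pachinko → score 2.
1Q84: beats The Overstory, Kindred, Middlemarch, and Pachinko → score 4.
Kindred: loses to The Overstory, 1Q84, Middlemarch, and Pachinko → score 0.
Middlemarch: beats Kindred; loses to The Overstory, 1Q84, and Pachinko → score 1.
Pachinko: beats The Overstory, Kindred, and Middlemarch; loses to 1Q84 → score 3.
1Q84 has the best pairwise record.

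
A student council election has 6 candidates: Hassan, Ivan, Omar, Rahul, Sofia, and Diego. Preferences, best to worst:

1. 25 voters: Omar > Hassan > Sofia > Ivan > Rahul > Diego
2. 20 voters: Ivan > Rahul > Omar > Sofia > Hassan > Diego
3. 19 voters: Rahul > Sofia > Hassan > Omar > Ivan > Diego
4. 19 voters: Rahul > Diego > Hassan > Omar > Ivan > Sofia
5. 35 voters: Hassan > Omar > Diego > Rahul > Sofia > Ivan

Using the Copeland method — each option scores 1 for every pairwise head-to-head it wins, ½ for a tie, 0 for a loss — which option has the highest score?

Hassan: beats Ivan, Omar, Rahul, Sofia, and Diego → score 5.
Ivan: beats Diego; loses to Hassan, Omar, Rahul, and Sofia → score 1.
Omar: beats Ivan, Rahul, Sofia, and Diego; loses to Hassan → score 4.
Rahul: beats Ivan, Sofia, and Diego; loses to Hassan and Omar → score 3.
Sofia: beats Ivan and Diego; loses to Hassan, Omar, and Rahul → score 2.
Diego: loses to Hassan, Ivan, Omar, Rahul, and Sofia → score 0.
Hassan has the best pairwise record.

Hassan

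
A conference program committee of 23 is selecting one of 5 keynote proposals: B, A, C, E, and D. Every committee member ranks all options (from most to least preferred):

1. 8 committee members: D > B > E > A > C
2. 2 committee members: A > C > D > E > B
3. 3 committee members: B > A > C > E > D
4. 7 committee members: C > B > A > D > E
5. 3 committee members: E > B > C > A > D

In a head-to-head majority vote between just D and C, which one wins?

C

Voters preferring D to C: 8; preferring C to D: 15.
C wins the head-to-head.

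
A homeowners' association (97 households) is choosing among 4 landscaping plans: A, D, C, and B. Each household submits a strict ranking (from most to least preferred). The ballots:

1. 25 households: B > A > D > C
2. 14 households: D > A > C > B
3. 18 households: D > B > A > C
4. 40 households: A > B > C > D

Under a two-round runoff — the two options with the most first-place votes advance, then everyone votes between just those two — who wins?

A

Round 1 first-place votes: A 40, D 32, C 0, B 25.
A and D advance.
Runoff: A is preferred to D by 65 voters; D by 32.
A wins the runoff.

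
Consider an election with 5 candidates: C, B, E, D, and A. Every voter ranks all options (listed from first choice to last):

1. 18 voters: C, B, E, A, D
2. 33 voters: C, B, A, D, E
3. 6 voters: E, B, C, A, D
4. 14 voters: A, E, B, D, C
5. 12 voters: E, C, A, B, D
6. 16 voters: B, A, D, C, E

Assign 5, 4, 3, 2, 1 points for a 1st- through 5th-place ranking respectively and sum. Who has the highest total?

B

C: 18·5 + 33·5 + 6·3 + 14·1 + 12·4 + 16·2 = 367
B: 18·4 + 33·4 + 6·4 + 14·3 + 12·2 + 16·5 = 374
E: 18·3 + 33·1 + 6·5 + 14·4 + 12·5 + 16·1 = 249
D: 18·1 + 33·2 + 6·1 + 14·2 + 12·1 + 16·3 = 178
A: 18·2 + 33·3 + 6·2 + 14·5 + 12·3 + 16·4 = 317
B has the highest Borda score (374).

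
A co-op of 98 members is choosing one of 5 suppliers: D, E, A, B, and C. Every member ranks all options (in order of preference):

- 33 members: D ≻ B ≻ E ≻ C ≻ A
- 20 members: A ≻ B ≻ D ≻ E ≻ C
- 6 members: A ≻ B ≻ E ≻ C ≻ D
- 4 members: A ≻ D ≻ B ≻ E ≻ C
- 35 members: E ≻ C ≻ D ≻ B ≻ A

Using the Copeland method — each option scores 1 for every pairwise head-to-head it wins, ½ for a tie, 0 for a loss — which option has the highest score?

D: beats E, A, B, and C → score 4.
E: beats A and C; loses to D and B → score 2.
A: loses to D, E, B, and C → score 0.
B: beats E, A, and C; loses to D → score 3.
C: beats A; loses to D, E, and B → score 1.
D has the best pairwise record.

D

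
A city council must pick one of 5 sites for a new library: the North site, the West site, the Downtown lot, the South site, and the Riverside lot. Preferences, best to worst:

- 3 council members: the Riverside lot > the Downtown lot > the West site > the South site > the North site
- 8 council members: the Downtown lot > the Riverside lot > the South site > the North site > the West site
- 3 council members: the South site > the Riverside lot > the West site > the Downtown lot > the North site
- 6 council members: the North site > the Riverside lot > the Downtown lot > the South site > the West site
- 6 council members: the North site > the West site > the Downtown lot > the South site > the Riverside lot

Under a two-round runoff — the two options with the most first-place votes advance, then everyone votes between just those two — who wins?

Round 1 first-place votes: the North site 12, the West site 0, the Downtown lot 8, the South site 3, the Riverside lot 3.
the North site and the Downtown lot advance.
Runoff: the North site is preferred to the Downtown lot by 12 voters; the Downtown lot by 14.
the Downtown lot wins the runoff.

the Downtown lot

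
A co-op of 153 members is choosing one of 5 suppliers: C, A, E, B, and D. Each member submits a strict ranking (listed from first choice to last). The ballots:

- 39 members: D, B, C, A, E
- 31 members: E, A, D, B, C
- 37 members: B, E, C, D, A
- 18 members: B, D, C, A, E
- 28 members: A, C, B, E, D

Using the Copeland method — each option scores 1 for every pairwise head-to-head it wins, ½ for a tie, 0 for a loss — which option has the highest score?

B

C: beats A and E; loses to B and D → score 2.
A: beats E; loses to C, B, and D → score 1.
E: beats D; loses to C, A, and B → score 1.
B: beats C, A, E, and D → score 4.
D: beats C and A; loses to E and B → score 2.
B has the best pairwise record.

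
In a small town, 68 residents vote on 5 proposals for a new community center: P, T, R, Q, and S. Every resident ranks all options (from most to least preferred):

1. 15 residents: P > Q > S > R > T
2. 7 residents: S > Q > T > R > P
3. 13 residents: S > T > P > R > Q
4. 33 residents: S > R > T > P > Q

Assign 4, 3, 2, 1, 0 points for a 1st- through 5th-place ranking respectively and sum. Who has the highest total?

S

P: 15·4 + 7·0 + 13·2 + 33·1 = 119
T: 15·0 + 7·2 + 13·3 + 33·2 = 119
R: 15·1 + 7·1 + 13·1 + 33·3 = 134
Q: 15·3 + 7·3 + 13·0 + 33·0 = 66
S: 15·2 + 7·4 + 13·4 + 33·4 = 242
S has the highest Borda score (242).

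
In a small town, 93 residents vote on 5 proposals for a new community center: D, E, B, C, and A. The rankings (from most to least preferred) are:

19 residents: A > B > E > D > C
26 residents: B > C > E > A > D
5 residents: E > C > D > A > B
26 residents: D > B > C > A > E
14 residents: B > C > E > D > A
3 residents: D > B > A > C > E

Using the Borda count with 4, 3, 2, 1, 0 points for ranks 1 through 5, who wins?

D: 19·1 + 26·0 + 5·2 + 26·4 + 14·1 + 3·4 = 159
E: 19·2 + 26·2 + 5·4 + 26·0 + 14·2 + 3·0 = 138
B: 19·3 + 26·4 + 5·0 + 26·3 + 14·4 + 3·3 = 304
C: 19·0 + 26·3 + 5·3 + 26·2 + 14·3 + 3·1 = 190
A: 19·4 + 26·1 + 5·1 + 26·1 + 14·0 + 3·2 = 139
B has the highest Borda score (304).

B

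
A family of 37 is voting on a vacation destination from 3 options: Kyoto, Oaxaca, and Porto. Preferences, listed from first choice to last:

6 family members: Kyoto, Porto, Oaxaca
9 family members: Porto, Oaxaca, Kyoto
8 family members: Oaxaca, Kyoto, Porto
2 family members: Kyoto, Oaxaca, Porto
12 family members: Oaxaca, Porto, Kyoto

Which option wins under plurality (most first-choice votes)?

First-place votes: Kyoto 8, Oaxaca 20, Porto 9.
Oaxaca has the most first-place votes.

Oaxaca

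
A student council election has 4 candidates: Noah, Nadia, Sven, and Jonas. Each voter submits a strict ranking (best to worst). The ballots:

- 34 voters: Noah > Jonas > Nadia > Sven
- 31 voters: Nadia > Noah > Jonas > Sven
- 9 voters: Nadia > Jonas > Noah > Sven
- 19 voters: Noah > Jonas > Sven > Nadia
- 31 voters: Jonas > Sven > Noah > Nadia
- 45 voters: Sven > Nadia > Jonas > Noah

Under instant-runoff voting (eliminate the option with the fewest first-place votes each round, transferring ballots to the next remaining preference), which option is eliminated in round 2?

Round 1: Noah 53, Nadia 40, Sven 45, Jonas 31. Eliminate Jonas.
Round 2: Noah 53, Nadia 40, Sven 76. Eliminate Nadia.

Nadia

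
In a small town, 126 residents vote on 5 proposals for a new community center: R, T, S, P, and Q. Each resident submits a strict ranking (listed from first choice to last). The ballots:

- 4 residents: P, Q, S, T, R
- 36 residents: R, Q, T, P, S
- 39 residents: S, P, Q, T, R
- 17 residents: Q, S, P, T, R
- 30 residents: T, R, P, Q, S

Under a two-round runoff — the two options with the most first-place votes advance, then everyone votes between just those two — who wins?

R

Round 1 first-place votes: R 36, T 30, S 39, P 4, Q 17.
S and R advance.
Runoff: S is preferred to R by 60 voters; R by 66.
R wins the runoff.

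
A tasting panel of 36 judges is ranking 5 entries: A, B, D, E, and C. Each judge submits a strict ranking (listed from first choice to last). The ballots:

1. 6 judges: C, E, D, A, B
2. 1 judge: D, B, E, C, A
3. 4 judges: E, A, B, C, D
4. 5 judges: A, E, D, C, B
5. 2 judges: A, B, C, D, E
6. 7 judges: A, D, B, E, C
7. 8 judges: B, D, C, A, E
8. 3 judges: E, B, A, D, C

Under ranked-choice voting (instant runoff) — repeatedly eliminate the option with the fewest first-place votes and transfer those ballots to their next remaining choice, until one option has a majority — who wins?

A

Round 1: A 14, B 8, D 1, E 7, C 6. Eliminate D.
Round 2: A 14, B 9, E 7, C 6. Eliminate C.
Round 3: A 14, B 9, E 13. Eliminate B.
Round 4: A 22, E 14. A has a majority.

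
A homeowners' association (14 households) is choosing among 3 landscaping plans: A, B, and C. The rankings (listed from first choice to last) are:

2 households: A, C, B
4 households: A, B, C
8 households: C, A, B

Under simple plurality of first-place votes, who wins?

First-place votes: A 6, B 0, C 8.
C has the most first-place votes.

C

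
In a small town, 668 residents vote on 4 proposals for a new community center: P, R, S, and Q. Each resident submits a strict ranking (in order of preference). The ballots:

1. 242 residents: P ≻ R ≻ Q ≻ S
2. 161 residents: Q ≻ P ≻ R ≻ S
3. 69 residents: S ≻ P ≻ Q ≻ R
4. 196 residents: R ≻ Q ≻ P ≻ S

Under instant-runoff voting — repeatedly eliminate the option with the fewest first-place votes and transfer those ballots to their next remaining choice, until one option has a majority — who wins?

Round 1: P 242, R 196, S 69, Q 161. Eliminate S.
Round 2: P 311, R 196, Q 161. Eliminate Q.
Round 3: P 472, R 196. P has a majority.

P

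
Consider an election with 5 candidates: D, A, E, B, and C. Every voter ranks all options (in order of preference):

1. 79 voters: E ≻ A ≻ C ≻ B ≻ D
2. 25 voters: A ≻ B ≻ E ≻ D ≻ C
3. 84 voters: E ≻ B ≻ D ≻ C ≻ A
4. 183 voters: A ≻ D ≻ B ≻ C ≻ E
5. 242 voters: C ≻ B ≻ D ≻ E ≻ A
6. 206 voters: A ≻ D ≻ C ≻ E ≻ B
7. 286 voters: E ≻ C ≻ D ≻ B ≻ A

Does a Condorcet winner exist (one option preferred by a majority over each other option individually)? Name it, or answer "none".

C vs D: 607–498 for C.
C vs A: 612–493 for C.
C vs E: 631–474 for C.
C vs B: 813–292 for C.
C beats every other option head-to-head.

C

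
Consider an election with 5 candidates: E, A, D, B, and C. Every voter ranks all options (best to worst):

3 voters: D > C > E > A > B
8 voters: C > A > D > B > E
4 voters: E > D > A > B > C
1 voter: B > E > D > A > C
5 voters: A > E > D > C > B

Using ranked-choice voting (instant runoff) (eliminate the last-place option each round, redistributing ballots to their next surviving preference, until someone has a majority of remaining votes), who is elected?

C

Round 1: E 4, A 5, D 3, B 1, C 8. Eliminate B.
Round 2: E 5, A 5, D 3, C 8. Eliminate D.
Round 3: E 5, A 5, C 11. C has a majority.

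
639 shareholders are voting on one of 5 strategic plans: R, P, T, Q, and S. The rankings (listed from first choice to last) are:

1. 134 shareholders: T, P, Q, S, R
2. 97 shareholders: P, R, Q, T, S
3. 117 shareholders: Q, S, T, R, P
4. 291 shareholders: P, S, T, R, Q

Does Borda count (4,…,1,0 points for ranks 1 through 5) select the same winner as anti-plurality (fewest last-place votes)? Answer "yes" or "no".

Borda — scores: R 699, P 1954, T 1449, Q 930, S 1358. Winner: P.
Anti-plurality — last-place votes: R 134, P 117, T 0, Q 291, S 97. Winner: T.
The two methods disagree.

no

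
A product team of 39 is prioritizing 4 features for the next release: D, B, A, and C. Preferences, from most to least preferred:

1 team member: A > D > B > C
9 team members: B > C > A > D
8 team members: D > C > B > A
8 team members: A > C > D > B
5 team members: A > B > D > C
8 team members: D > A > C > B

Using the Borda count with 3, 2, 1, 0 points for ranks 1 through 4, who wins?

D: 1·2 + 9·0 + 8·3 + 8·1 + 5·1 + 8·3 = 63
B: 1·1 + 9·3 + 8·1 + 8·0 + 5·2 + 8·0 = 46
A: 1·3 + 9·1 + 8·0 + 8·3 + 5·3 + 8·2 = 67
C: 1·0 + 9·2 + 8·2 + 8·2 + 5·0 + 8·1 = 58
A has the highest Borda score (67).

A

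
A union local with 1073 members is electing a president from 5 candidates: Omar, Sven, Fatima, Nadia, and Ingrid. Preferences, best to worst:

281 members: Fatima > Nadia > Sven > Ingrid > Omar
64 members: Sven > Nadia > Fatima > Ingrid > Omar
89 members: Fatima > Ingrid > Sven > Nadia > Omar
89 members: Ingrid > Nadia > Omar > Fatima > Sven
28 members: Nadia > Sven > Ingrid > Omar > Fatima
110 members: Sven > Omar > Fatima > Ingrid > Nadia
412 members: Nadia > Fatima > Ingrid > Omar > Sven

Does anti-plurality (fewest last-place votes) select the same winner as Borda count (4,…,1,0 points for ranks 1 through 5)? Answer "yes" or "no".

Anti-plurality — last-place votes: Omar 434, Sven 501, Fatima 28, Nadia 110, Ingrid 0. Winner: Ingrid.
Borda — scores: Omar 948, Sven 1520, Fatima 3153, Nadia 3151, Ingrid 1958. Winner: Fatima.
The two methods disagree.

no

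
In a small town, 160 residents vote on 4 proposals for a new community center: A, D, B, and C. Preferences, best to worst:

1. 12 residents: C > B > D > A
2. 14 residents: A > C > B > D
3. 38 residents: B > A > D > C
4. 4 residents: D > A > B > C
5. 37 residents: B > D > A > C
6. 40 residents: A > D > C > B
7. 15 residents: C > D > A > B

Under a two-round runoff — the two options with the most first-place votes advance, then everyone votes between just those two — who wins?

B

Round 1 first-place votes: A 54, D 4, B 75, C 27.
B and A advance.
Runoff: B is preferred to A by 87 voters; A by 73.
B wins the runoff.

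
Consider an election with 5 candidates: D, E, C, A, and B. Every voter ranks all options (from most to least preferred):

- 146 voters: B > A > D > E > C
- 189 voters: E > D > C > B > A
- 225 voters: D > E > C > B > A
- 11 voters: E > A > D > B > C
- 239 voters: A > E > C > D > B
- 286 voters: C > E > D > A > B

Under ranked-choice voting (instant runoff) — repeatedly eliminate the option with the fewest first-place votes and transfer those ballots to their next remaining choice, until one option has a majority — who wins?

D

Round 1: D 225, E 200, C 286, A 239, B 146. Eliminate B.
Round 2: D 225, E 200, C 286, A 385. Eliminate E.
Round 3: D 414, C 286, A 396. Eliminate C.
Round 4: D 700, A 396. D has a majority.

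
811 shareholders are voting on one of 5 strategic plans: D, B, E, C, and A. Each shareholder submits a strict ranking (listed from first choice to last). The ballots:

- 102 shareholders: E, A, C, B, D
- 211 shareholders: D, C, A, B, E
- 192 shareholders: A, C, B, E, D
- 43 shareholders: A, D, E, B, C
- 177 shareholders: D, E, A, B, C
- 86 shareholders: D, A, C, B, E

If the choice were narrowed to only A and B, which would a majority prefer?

Voters preferring A to B: 811; preferring B to A: 0.
A wins the head-to-head.

A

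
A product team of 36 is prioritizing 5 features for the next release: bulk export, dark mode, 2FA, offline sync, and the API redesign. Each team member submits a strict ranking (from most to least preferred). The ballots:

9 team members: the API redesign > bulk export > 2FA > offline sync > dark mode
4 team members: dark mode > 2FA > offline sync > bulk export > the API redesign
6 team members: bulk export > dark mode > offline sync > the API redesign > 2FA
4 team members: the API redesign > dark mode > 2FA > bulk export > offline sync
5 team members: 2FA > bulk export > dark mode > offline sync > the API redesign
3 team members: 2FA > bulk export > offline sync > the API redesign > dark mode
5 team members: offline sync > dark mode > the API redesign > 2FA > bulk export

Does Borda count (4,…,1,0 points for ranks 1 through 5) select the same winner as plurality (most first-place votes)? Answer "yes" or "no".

no

Borda — scores: bulk export 83, dark mode 71, 2FA 75, offline sync 60, the API redesign 71. Winner: bulk export.
Plurality — first-place votes: bulk export 6, dark mode 4, 2FA 8, offline sync 5, the API redesign 13. Winner: the API redesign.
The two methods disagree.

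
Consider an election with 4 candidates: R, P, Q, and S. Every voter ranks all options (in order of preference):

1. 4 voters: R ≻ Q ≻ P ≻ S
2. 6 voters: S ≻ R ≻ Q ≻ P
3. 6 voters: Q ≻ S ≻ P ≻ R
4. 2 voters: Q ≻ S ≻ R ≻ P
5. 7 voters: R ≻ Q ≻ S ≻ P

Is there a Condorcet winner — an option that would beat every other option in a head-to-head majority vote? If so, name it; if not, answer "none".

Checking pairwise contests:
S beats R 14–11.
R beats P 19–6.
R beats Q 17–8.
Q beats S 19–6.
Every option loses at least one head-to-head, so there is no Condorcet winner.

none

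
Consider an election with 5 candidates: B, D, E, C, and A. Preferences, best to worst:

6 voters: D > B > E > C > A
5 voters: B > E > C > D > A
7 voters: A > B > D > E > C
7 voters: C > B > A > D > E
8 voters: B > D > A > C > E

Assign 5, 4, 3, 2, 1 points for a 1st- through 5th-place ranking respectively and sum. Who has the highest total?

B

B: 6·4 + 5·5 + 7·4 + 7·4 + 8·5 = 145
D: 6·5 + 5·2 + 7·3 + 7·2 + 8·4 = 107
E: 6·3 + 5·4 + 7·2 + 7·1 + 8·1 = 67
C: 6·2 + 5·3 + 7·1 + 7·5 + 8·2 = 85
A: 6·1 + 5·1 + 7·5 + 7·3 + 8·3 = 91
B has the highest Borda score (145).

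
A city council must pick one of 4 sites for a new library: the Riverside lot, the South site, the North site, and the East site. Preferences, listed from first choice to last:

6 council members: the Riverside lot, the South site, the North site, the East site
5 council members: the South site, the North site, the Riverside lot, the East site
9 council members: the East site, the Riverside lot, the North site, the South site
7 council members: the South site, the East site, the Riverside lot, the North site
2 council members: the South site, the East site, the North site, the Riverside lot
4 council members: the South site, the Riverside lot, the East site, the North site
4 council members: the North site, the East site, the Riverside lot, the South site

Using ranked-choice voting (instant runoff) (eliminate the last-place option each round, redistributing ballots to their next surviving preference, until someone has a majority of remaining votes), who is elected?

the South site

Round 1: the Riverside lot 6, the South site 18, the North site 4, the East site 9. Eliminate the North site.
Round 2: the Riverside lot 6, the South site 18, the East site 13. Eliminate the Riverside lot.
Round 3: the South site 24, the East site 13. The South site has a majority.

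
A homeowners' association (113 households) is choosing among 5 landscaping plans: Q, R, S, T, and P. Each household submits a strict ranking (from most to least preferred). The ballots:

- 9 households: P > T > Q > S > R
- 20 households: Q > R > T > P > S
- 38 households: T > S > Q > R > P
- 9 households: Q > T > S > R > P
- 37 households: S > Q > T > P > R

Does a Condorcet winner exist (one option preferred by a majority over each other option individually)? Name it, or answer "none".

none

Checking pairwise contests:
S beats Q 75–38.
Q beats R 113–0.
T beats S 76–37.
Q beats T 66–47.
Q beats P 104–9.
Every option loses at least one head-to-head, so there is no Condorcet winner.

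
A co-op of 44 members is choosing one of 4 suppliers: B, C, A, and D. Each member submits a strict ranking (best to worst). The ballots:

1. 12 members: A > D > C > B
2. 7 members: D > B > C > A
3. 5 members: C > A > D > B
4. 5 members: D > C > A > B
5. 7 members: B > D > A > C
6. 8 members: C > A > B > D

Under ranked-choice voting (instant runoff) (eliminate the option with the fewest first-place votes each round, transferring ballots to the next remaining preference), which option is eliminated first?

B

Round 1: B 7, C 13, A 12, D 12. Eliminate B.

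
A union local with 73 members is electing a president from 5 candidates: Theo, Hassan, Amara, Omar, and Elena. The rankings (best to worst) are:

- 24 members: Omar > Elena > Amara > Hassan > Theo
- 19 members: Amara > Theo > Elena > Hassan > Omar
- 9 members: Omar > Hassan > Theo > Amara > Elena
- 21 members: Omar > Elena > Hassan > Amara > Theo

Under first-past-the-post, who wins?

First-place votes: Theo 0, Hassan 0, Amara 19, Omar 54, Elena 0.
Omar has the most first-place votes.

Omar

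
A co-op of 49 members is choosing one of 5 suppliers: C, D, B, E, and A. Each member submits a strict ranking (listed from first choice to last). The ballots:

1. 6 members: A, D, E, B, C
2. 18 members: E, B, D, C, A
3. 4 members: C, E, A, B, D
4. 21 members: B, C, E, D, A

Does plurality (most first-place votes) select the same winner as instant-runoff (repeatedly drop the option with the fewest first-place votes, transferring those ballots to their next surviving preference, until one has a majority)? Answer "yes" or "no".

no

Plurality — first-place votes: C 4, D 0, B 21, E 18, A 6. Winner: B.
Instant-runoff — R1 C 4, D 0, B 21, E 18, A 6 (D out); R2 C 4, B 21, E 18, A 6 (C out); R3 B 21, E 22, A 6 (A out); R4 B 21, E 28 (E winner). Winner: E.
The two methods disagree.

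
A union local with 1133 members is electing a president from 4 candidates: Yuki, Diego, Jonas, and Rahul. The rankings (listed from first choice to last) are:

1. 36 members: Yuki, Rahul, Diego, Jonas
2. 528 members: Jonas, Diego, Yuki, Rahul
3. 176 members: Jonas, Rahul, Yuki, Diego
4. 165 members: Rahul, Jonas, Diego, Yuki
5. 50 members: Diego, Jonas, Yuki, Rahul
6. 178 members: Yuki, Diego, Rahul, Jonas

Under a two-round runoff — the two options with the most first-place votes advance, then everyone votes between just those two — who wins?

Jonas

Round 1 first-place votes: Yuki 214, Diego 50, Jonas 704, Rahul 165.
Jonas and Yuki advance.
Runoff: Jonas is preferred to Yuki by 919 voters; Yuki by 214.
Jonas wins the runoff.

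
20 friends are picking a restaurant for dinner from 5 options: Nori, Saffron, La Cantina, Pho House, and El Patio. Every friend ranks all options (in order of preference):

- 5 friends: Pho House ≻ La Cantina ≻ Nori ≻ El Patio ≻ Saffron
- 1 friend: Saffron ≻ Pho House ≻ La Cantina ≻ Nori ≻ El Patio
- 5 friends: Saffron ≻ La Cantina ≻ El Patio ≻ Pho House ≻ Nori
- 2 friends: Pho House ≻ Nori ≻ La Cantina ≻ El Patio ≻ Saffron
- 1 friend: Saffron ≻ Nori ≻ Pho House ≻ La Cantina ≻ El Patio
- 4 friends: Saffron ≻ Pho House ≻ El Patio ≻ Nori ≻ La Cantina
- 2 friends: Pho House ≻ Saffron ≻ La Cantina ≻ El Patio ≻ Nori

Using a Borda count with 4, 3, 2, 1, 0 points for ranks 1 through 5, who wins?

Nori: 5·2 + 1·1 + 5·0 + 2·3 + 1·3 + 4·1 + 2·0 = 24
Saffron: 5·0 + 1·4 + 5·4 + 2·0 + 1·4 + 4·4 + 2·3 = 50
La Cantina: 5·3 + 1·2 + 5·3 + 2·2 + 1·1 + 4·0 + 2·2 = 41
Pho House: 5·4 + 1·3 + 5·1 + 2·4 + 1·2 + 4·3 + 2·4 = 58
El Patio: 5·1 + 1·0 + 5·2 + 2·1 + 1·0 + 4·2 + 2·1 = 27
Pho House has the highest Borda score (58).

Pho House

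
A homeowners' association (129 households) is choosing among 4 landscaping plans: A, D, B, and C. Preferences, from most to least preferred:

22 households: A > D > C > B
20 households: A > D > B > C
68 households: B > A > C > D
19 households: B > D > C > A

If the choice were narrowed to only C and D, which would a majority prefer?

Voters preferring C to D: 68; preferring D to C: 61.
C wins the head-to-head.

C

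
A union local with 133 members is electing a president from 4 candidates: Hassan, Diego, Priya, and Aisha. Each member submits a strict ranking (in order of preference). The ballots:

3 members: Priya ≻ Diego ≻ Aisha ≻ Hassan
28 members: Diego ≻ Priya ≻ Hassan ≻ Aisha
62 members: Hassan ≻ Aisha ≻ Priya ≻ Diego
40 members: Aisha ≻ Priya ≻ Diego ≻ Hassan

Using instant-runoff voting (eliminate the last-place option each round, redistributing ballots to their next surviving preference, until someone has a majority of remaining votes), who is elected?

Round 1: Hassan 62, Diego 28, Priya 3, Aisha 40. Eliminate Priya.
Round 2: Hassan 62, Diego 31, Aisha 40. Eliminate Diego.
Round 3: Hassan 90, Aisha 43. Hassan has a majority.

Hassan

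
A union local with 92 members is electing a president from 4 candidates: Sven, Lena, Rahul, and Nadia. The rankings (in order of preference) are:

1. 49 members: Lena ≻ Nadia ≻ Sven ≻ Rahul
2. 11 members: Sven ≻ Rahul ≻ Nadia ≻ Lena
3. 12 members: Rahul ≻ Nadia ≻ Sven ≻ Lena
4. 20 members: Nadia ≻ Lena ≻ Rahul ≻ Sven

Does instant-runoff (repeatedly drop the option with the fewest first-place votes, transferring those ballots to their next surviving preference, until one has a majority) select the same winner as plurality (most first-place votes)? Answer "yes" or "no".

Instant-runoff — R1 Sven 11, Lena 49, Rahul 12, Nadia 20 (Lena winner). Winner: Lena.
Plurality — first-place votes: Sven 11, Lena 49, Rahul 12, Nadia 20. Winner: Lena.
The two methods agree.

yes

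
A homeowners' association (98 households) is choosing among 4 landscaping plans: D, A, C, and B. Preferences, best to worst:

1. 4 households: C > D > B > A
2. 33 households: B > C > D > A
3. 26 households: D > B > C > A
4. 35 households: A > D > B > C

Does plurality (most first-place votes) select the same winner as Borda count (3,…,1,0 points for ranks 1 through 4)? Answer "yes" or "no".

no

Plurality — first-place votes: D 26, A 35, C 4, B 33. Winner: A.
Borda — scores: D 189, A 105, C 104, B 190. Winner: B.
The two methods disagree.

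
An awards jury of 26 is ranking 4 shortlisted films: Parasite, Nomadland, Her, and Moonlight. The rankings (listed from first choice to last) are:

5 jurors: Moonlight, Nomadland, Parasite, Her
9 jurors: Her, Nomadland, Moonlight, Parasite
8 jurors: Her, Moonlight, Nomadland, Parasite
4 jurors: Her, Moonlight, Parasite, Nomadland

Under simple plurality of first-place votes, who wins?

Her

First-place votes: Parasite 0, Nomadland 0, Her 21, Moonlight 5.
Her has the most first-place votes.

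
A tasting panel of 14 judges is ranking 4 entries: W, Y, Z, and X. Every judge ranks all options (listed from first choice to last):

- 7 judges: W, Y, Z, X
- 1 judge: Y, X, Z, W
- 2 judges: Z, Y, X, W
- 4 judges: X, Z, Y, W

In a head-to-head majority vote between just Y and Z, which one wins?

Voters preferring Y to Z: 8; preferring Z to Y: 6.
Y wins the head-to-head.

Y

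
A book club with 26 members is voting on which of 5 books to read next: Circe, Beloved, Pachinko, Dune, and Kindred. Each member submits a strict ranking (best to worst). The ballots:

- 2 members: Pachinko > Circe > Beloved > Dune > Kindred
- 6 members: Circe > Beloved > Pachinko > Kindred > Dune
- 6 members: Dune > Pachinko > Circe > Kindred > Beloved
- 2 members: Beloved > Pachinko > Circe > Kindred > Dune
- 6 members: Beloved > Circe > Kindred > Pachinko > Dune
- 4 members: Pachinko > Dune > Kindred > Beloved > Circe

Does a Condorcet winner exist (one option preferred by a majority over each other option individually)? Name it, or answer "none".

Checking pairwise contests:
Pachinko beats Circe 14–12.
Circe beats Beloved 14–12.
Beloved beats Pachinko 14–12.
Circe beats Dune 16–10.
Circe beats Kindred 22–4.
Every option loses at least one head-to-head, so there is no Condorcet winner.

none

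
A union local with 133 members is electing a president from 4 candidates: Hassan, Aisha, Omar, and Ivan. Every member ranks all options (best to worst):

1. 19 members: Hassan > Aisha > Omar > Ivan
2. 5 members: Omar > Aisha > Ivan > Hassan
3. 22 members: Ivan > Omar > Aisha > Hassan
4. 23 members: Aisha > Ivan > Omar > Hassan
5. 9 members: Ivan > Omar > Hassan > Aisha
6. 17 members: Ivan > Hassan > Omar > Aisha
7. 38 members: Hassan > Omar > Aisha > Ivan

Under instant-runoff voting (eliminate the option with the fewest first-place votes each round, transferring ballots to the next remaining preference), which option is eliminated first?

Round 1: Hassan 57, Aisha 23, Omar 5, Ivan 48. Eliminate Omar.

Omar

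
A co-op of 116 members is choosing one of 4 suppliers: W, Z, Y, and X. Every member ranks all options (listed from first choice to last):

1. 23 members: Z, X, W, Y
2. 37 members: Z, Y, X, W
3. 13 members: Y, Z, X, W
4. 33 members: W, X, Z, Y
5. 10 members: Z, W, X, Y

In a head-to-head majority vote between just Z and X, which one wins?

Z

Voters preferring Z to X: 83; preferring X to Z: 33.
Z wins the head-to-head.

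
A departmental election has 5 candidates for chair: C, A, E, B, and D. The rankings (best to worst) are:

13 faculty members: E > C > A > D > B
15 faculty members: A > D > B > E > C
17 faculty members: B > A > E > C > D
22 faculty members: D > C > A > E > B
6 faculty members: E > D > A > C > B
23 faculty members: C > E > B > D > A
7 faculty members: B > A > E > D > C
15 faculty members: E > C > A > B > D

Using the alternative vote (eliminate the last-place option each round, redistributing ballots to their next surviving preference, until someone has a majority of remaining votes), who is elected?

E

Round 1: C 23, A 15, E 34, B 24, D 22. Eliminate A.
Round 2: C 23, E 34, B 24, D 37. Eliminate C.
Round 3: E 57, B 24, D 37. Eliminate B.
Round 4: E 81, D 37. E has a majority.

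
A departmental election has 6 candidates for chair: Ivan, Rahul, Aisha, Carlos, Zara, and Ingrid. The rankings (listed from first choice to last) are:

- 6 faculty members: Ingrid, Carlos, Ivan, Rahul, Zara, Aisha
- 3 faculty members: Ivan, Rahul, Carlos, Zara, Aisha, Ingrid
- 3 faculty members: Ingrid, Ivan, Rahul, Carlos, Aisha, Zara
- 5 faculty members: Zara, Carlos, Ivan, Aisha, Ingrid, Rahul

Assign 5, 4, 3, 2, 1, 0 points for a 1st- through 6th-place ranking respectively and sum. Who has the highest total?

Ivan

Ivan: 6·3 + 3·5 + 3·4 + 5·3 = 60
Rahul: 6·2 + 3·4 + 3·3 + 5·0 = 33
Aisha: 6·0 + 3·1 + 3·1 + 5·2 = 16
Carlos: 6·4 + 3·3 + 3·2 + 5·4 = 59
Zara: 6·1 + 3·2 + 3·0 + 5·5 = 37
Ingrid: 6·5 + 3·0 + 3·5 + 5·1 = 50
Ivan has the highest Borda score (60).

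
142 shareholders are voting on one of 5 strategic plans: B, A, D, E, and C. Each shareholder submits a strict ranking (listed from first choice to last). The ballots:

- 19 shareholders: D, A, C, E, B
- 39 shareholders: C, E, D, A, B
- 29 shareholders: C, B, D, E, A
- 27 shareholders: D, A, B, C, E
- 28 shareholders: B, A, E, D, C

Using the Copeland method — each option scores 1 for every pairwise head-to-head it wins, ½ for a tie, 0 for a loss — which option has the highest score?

D

B: beats E; loses to A, D, and C → score 1.
A: beats B, E, and C; loses to D → score 3.
D: beats B, A, E, and C → score 4.
E: loses to B, A, D, and C → score 0.
C: beats B and E; loses to A and D → score 2.
D has the best pairwise record.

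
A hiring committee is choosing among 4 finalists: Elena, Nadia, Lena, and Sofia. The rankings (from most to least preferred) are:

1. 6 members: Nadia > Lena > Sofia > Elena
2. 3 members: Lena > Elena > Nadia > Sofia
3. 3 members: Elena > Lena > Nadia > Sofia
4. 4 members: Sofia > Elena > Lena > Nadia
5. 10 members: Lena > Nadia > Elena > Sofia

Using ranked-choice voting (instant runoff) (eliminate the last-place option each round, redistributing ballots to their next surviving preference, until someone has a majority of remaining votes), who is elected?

Lena

Round 1: Elena 3, Nadia 6, Lena 13, Sofia 4. Eliminate Elena.
Round 2: Nadia 6, Lena 16, Sofia 4. Lena has a majority.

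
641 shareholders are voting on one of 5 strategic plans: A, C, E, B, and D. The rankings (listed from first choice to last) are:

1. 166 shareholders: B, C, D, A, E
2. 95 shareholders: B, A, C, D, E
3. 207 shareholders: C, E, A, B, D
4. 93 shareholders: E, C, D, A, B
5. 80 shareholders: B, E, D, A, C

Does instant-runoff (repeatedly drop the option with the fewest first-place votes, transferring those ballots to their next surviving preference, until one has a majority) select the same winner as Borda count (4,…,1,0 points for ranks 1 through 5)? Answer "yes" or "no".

Instant-runoff — R1 A 0, C 207, E 93, B 341, D 0 (B winner). Winner: B.
Borda — scores: A 1038, C 1795, E 1233, B 1571, D 773. Winner: C.
The two methods disagree.

no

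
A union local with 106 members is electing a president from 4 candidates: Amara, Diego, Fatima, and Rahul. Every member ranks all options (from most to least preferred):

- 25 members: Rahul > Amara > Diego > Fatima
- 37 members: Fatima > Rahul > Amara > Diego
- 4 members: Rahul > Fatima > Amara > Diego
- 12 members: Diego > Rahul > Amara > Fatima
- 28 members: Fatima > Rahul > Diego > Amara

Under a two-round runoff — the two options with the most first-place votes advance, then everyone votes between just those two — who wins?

Fatima

Round 1 first-place votes: Amara 0, Diego 12, Fatima 65, Rahul 29.
Fatima and Rahul advance.
Runoff: Fatima is preferred to Rahul by 65 voters; Rahul by 41.
Fatima wins the runoff.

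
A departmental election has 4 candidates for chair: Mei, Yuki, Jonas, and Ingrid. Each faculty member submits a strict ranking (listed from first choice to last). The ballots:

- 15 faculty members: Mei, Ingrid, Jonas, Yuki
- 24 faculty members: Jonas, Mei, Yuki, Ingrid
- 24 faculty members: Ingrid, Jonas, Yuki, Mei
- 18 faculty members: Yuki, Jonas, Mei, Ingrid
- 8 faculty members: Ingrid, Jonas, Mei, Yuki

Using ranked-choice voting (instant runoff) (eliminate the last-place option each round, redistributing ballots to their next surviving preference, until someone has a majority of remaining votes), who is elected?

Round 1: Mei 15, Yuki 18, Jonas 24, Ingrid 32. Eliminate Mei.
Round 2: Yuki 18, Jonas 24, Ingrid 47. Ingrid has a majority.

Ingrid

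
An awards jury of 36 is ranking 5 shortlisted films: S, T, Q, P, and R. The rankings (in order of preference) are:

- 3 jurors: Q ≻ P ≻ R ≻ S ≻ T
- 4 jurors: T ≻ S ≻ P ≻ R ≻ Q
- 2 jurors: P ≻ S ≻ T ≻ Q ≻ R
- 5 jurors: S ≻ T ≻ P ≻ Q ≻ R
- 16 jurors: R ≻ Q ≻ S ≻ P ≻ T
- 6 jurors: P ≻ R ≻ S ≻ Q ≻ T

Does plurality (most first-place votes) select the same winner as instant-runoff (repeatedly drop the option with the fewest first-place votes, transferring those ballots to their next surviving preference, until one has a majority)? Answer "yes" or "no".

no

Plurality — first-place votes: S 5, T 4, Q 3, P 8, R 16. Winner: R.
Instant-runoff — R1 S 5, T 4, Q 3, P 8, R 16 (Q out); R2 S 5, T 4, P 11, R 16 (T out); R3 S 9, P 11, R 16 (S out); R4 P 20, R 16 (P winner). Winner: P.
The two methods disagree.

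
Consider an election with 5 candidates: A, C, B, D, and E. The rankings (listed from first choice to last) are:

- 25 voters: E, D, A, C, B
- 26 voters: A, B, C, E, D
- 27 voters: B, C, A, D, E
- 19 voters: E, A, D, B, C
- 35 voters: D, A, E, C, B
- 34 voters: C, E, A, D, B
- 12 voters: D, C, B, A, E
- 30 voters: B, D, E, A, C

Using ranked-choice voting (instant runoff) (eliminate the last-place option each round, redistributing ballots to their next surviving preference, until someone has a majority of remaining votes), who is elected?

E

Round 1: A 26, C 34, B 57, D 47, E 44. Eliminate A.
Round 2: C 34, B 83, D 47, E 44. Eliminate C.
Round 3: B 83, D 47, E 78. Eliminate D.
Round 4: B 95, E 113. E has a majority.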